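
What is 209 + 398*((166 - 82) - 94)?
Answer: -3771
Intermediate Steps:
209 + 398*((166 - 82) - 94) = 209 + 398*(84 - 94) = 209 + 398*(-10) = 209 - 3980 = -3771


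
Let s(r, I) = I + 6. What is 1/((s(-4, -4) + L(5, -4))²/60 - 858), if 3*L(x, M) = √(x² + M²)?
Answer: -50030244/42918814229 - 1296*√41/42918814229 ≈ -0.0011659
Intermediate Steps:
s(r, I) = 6 + I
L(x, M) = √(M² + x²)/3 (L(x, M) = √(x² + M²)/3 = √(M² + x²)/3)
1/((s(-4, -4) + L(5, -4))²/60 - 858) = 1/(((6 - 4) + √((-4)² + 5²)/3)²/60 - 858) = 1/((2 + √(16 + 25)/3)²*(1/60) - 858) = 1/((2 + √41/3)²*(1/60) - 858) = 1/((2 + √41/3)²/60 - 858) = 1/(-858 + (2 + √41/3)²/60)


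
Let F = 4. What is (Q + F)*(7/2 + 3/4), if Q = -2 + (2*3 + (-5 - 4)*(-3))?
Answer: 595/4 ≈ 148.75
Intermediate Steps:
Q = 31 (Q = -2 + (6 - 9*(-3)) = -2 + (6 + 27) = -2 + 33 = 31)
(Q + F)*(7/2 + 3/4) = (31 + 4)*(7/2 + 3/4) = 35*(7*(1/2) + 3*(1/4)) = 35*(7/2 + 3/4) = 35*(17/4) = 595/4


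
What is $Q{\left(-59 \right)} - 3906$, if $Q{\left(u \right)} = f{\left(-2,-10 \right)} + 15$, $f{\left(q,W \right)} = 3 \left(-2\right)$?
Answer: $-3897$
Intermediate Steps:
$f{\left(q,W \right)} = -6$
$Q{\left(u \right)} = 9$ ($Q{\left(u \right)} = -6 + 15 = 9$)
$Q{\left(-59 \right)} - 3906 = 9 - 3906 = -3897$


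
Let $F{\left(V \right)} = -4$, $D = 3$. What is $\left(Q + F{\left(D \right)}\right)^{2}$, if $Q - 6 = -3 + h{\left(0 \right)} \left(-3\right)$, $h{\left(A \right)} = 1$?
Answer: $16$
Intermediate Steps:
$Q = 0$ ($Q = 6 + \left(-3 + 1 \left(-3\right)\right) = 6 - 6 = 0$)
$\left(Q + F{\left(D \right)}\right)^{2} = \left(0 - 4\right)^{2} = \left(-4\right)^{2} = 16$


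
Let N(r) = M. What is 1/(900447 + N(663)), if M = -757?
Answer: 1/899690 ≈ 1.1115e-6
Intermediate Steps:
N(r) = -757
1/(900447 + N(663)) = 1/(900447 - 757) = 1/899690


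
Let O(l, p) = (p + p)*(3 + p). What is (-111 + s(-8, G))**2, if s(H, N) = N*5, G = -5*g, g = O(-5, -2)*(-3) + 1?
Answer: 190096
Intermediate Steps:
O(l, p) = 2*p*(3 + p) (O(l, p) = (2*p)*(3 + p) = 2*p*(3 + p))
g = 13 (g = (2*(-2)*(3 - 2))*(-3) + 1 = (2*(-2)*1)*(-3) + 1 = -4*(-3) + 1 = 12 + 1 = 13)
G = -65 (G = -5*13 = -65)
s(H, N) = 5*N
(-111 + s(-8, G))**2 = (-111 + 5*(-65))**2 = (-111 - 325)**2 = (-436)**2 = 190096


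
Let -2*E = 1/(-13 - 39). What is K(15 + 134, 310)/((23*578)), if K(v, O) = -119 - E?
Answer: -12377/1382576 ≈ -0.0089521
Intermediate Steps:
E = 1/104 (E = -1/(2*(-13 - 39)) = -½/(-52) = -½*(-1/52) = 1/104 ≈ 0.0096154)
K(v, O) = -12377/104 (K(v, O) = -119 - 1*1/104 = -119 - 1/104 = -12377/104)
K(15 + 134, 310)/((23*578)) = -12377/(104*(23*578)) = -12377/104/13294 = -12377/104*1/13294 = -12377/1382576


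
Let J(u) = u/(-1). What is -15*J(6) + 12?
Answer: 102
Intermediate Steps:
J(u) = -u (J(u) = u*(-1) = -u)
-15*J(6) + 12 = -(-15)*6 + 12 = -15*(-6) + 12 = 90 + 12 = 102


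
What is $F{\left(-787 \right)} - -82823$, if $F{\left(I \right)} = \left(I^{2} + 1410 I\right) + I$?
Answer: $-408265$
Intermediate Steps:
$F{\left(I \right)} = I^{2} + 1411 I$
$F{\left(-787 \right)} - -82823 = - 787 \left(1411 - 787\right) - -82823 = \left(-787\right) 624 + 82823 = -491088 + 82823 = -408265$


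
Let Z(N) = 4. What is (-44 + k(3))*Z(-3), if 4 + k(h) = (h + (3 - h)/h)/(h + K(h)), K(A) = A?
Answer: -190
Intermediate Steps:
k(h) = -4 + (h + (3 - h)/h)/(2*h) (k(h) = -4 + (h + (3 - h)/h)/(h + h) = -4 + (h + (3 - h)/h)/((2*h)) = -4 + (h + (3 - h)/h)*(1/(2*h)) = -4 + (h + (3 - h)/h)/(2*h))
(-44 + k(3))*Z(-3) = (-44 + (1/2)*(3 - 1*3 - 7*3**2)/3**2)*4 = (-44 + (1/2)*(1/9)*(3 - 3 - 7*9))*4 = (-44 + (1/2)*(1/9)*(3 - 3 - 63))*4 = (-44 + (1/2)*(1/9)*(-63))*4 = (-44 - 7/2)*4 = -95/2*4 = -190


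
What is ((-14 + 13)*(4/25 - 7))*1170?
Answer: 40014/5 ≈ 8002.8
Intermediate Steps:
((-14 + 13)*(4/25 - 7))*1170 = -(4*(1/25) - 7)*1170 = -(4/25 - 7)*1170 = -1*(-171/25)*1170 = (171/25)*1170 = 40014/5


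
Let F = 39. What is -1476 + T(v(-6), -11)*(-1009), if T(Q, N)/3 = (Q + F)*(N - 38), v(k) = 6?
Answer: 6673059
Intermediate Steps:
T(Q, N) = 3*(-38 + N)*(39 + Q) (T(Q, N) = 3*((Q + 39)*(N - 38)) = 3*((39 + Q)*(-38 + N)) = 3*((-38 + N)*(39 + Q)) = 3*(-38 + N)*(39 + Q))
-1476 + T(v(-6), -11)*(-1009) = -1476 + (-4446 - 114*6 + 117*(-11) + 3*(-11)*6)*(-1009) = -1476 + (-4446 - 684 - 1287 - 198)*(-1009) = -1476 - 6615*(-1009) = -1476 + 6674535 = 6673059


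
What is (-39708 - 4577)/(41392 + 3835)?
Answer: -44285/45227 ≈ -0.97917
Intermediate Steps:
(-39708 - 4577)/(41392 + 3835) = -44285/45227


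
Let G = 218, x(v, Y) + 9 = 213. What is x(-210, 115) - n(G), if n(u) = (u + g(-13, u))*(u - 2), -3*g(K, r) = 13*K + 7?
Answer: -58548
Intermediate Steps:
g(K, r) = -7/3 - 13*K/3 (g(K, r) = -(13*K + 7)/3 = -(7 + 13*K)/3 = -7/3 - 13*K/3)
x(v, Y) = 204 (x(v, Y) = -9 + 213 = 204)
n(u) = (-2 + u)*(54 + u) (n(u) = (u + (-7/3 - 13/3*(-13)))*(u - 2) = (u + (-7/3 + 169/3))*(-2 + u) = (u + 54)*(-2 + u) = (54 + u)*(-2 + u) = (-2 + u)*(54 + u))
x(-210, 115) - n(G) = 204 - (-108 + 218² + 52*218) = 204 - (-108 + 47524 + 11336) = 204 - 1*58752 = 204 - 58752 = -58548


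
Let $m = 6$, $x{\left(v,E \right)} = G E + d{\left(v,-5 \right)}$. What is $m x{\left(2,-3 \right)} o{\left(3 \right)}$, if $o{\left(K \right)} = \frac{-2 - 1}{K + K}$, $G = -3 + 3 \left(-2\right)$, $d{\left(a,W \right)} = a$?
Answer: $-87$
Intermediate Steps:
$G = -9$ ($G = -3 - 6 = -9$)
$o{\left(K \right)} = - \frac{3}{2 K}$
$x{\left(v,E \right)} = v - 9 E$ ($x{\left(v,E \right)} = - 9 E + v = v - 9 E$)
$m x{\left(2,-3 \right)} o{\left(3 \right)} = 6 \left(2 - -27\right) \left(- \frac{3}{2 \cdot 3}\right) = 6 \left(2 + 27\right) \left(\left(- \frac{3}{2}\right) \frac{1}{3}\right) = 6 \cdot 29 \left(- \frac{1}{2}\right) = 174 \left(- \frac{1}{2}\right) = -87$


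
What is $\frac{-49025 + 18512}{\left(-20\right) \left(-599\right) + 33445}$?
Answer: $- \frac{30513}{45425} \approx -0.67172$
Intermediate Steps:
$\frac{-49025 + 18512}{\left(-20\right) \left(-599\right) + 33445} = - \frac{30513}{11980 + 33445} = - \frac{30513}{45425}$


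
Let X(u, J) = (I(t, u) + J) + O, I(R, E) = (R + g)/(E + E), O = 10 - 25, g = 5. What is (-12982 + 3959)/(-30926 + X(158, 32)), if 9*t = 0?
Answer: 2851268/9767239 ≈ 0.29192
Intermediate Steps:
t = 0 (t = (1/9)*0 = 0)
O = -15
I(R, E) = (5 + R)/(2*E) (I(R, E) = (R + 5)/(E + E) = (5 + R)/((2*E)) = (5 + R)*(1/(2*E)) = (5 + R)/(2*E))
X(u, J) = -15 + J + 5/(2*u) (X(u, J) = ((5 + 0)/(2*u) + J) - 15 = ((1/2)*5/u + J) - 15 = (5/(2*u) + J) - 15 = (J + 5/(2*u)) - 15 = -15 + J + 5/(2*u))
(-12982 + 3959)/(-30926 + X(158, 32)) = (-12982 + 3959)/(-30926 + (-15 + 32 + (5/2)/158)) = -9023/(-30926 + (-15 + 32 + (5/2)*(1/158))) = -9023/(-30926 + (-15 + 32 + 5/316)) = -9023/(-30926 + 5377/316) = -9023/(-9767239/316) = -9023*(-316/9767239) = 2851268/9767239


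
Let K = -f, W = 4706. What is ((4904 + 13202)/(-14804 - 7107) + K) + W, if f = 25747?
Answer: -461047457/21911 ≈ -21042.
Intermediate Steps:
K = -25747 (K = -1*25747 = -25747)
((4904 + 13202)/(-14804 - 7107) + K) + W = ((4904 + 13202)/(-14804 - 7107) - 25747) + 4706 = (18106/(-21911) - 25747) + 4706 = (18106*(-1/21911) - 25747) + 4706 = (-18106/21911 - 25747) + 4706 = -564160623/21911 + 4706 = -461047457/21911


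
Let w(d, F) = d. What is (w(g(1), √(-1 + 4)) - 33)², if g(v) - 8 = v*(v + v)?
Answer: 529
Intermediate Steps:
g(v) = 8 + 2*v² (g(v) = 8 + v*(v + v) = 8 + v*(2*v) = 8 + 2*v²)
(w(g(1), √(-1 + 4)) - 33)² = ((8 + 2*1²) - 33)² = ((8 + 2*1) - 33)² = ((8 + 2) - 33)² = (10 - 33)² = (-23)² = 529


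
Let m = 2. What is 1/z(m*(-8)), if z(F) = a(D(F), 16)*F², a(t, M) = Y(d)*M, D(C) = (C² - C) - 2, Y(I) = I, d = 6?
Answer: 1/24576 ≈ 4.0690e-5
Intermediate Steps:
D(C) = -2 + C² - C
a(t, M) = 6*M
z(F) = 96*F² (z(F) = (6*16)*F² = 96*F²)
1/z(m*(-8)) = 1/(96*(2*(-8))²) = 1/(96*(-16)²) = 1/(96*256) = 1/24576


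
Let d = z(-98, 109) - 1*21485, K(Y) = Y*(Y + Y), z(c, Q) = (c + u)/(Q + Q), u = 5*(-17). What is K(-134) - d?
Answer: 12512729/218 ≈ 57398.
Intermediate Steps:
u = -85
z(c, Q) = (-85 + c)/(2*Q) (z(c, Q) = (c - 85)/(Q + Q) = (-85 + c)/((2*Q)) = (-85 + c)*(1/(2*Q)) = (-85 + c)/(2*Q))
K(Y) = 2*Y² (K(Y) = Y*(2*Y) = 2*Y²)
d = -4683913/218 (d = (½)*(-85 - 98)/109 - 1*21485 = (½)*(1/109)*(-183) - 21485 = -183/218 - 21485 = -4683913/218 ≈ -21486.)
K(-134) - d = 2*(-134)² - 1*(-4683913/218) = 2*17956 + 4683913/218 = 35912 + 4683913/218 = 12512729/218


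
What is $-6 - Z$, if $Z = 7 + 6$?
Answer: $-19$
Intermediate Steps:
$Z = 13$
$-6 - Z = -6 - 13 = -19$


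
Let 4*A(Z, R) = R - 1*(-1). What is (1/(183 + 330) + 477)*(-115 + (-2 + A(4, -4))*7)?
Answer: -21900829/342 ≈ -64038.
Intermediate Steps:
A(Z, R) = 1/4 + R/4 (A(Z, R) = (R - 1*(-1))/4 = (R + 1)/4 = (1 + R)/4 = 1/4 + R/4)
(1/(183 + 330) + 477)*(-115 + (-2 + A(4, -4))*7) = (1/(183 + 330) + 477)*(-115 + (-2 + (1/4 + (1/4)*(-4)))*7) = (1/513 + 477)*(-115 + (-2 + (1/4 - 1))*7) = (1/513 + 477)*(-115 + (-2 - 3/4)*7) = 244702*(-115 - 11/4*7)/513 = 244702*(-115 - 77/4)/513 = (244702/513)*(-537/4) = -21900829/342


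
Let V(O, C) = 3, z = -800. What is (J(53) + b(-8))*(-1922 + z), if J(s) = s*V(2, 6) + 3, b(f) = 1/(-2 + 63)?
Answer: -26901526/61 ≈ -4.4101e+5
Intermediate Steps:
b(f) = 1/61
J(s) = 3 + 3*s (J(s) = s*3 + 3 = 3*s + 3 = 3 + 3*s)
(J(53) + b(-8))*(-1922 + z) = ((3 + 3*53) + 1/61)*(-1922 - 800) = ((3 + 159) + 1/61)*(-2722) = (162 + 1/61)*(-2722) = (9883/61)*(-2722) = -26901526/61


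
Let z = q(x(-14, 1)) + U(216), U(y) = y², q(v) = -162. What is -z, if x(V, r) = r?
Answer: -46494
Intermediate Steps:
z = 46494 (z = -162 + 216² = -162 + 46656 = 46494)
-z = -1*46494 = -46494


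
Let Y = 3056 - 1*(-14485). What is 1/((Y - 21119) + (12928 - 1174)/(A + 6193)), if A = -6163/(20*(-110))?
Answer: -13630763/48745011214 ≈ -0.00027963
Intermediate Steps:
A = 6163/2200 (A = -6163/(-2200) = -6163*(-1/2200) = 6163/2200 ≈ 2.8014)
Y = 17541 (Y = 3056 + 14485 = 17541)
1/((Y - 21119) + (12928 - 1174)/(A + 6193)) = 1/((17541 - 21119) + (12928 - 1174)/(6163/2200 + 6193)) = 1/(-3578 + 11754/(13630763/2200)) = 1/(-3578 + 11754*(2200/13630763)) = 1/(-3578 + 25858800/13630763) = 1/(-48745011214/13630763) = -13630763/48745011214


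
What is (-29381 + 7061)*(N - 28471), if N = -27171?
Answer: 1241929440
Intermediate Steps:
(-29381 + 7061)*(N - 28471) = (-29381 + 7061)*(-27171 - 28471) = -22320*(-55642) = 1241929440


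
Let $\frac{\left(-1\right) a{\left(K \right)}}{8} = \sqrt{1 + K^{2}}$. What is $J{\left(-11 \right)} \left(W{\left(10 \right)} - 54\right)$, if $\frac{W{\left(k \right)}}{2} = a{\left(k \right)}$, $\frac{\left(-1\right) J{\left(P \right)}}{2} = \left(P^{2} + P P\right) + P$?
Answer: $24948 + 7392 \sqrt{101} \approx 99237.0$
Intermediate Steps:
$J{\left(P \right)} = - 4 P^{2} - 2 P$ ($J{\left(P \right)} = - 2 \left(\left(P^{2} + P P\right) + P\right) = - 2 \left(\left(P^{2} + P^{2}\right) + P\right) = - 2 \left(2 P^{2} + P\right) = - 2 \left(P + 2 P^{2}\right) = - 4 P^{2} - 2 P$)
$a{\left(K \right)} = - 8 \sqrt{1 + K^{2}}$
$W{\left(k \right)} = - 16 \sqrt{1 + k^{2}}$ ($W{\left(k \right)} = 2 \left(- 8 \sqrt{1 + k^{2}}\right) = - 16 \sqrt{1 + k^{2}}$)
$J{\left(-11 \right)} \left(W{\left(10 \right)} - 54\right) = \left(-2\right) \left(-11\right) \left(1 + 2 \left(-11\right)\right) \left(- 16 \sqrt{1 + 10^{2}} - 54\right) = \left(-2\right) \left(-11\right) \left(1 - 22\right) \left(- 16 \sqrt{1 + 100} - 54\right) = \left(-2\right) \left(-11\right) \left(-21\right) \left(- 16 \sqrt{101} - 54\right) = - 462 \left(-54 - 16 \sqrt{101}\right) = 24948 + 7392 \sqrt{101}$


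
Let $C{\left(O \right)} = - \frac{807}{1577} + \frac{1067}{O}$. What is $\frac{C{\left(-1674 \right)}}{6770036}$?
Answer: $- \frac{3033577}{17872204496328} \approx -1.6974 \cdot 10^{-7}$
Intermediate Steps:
$C{\left(O \right)} = - \frac{807}{1577} + \frac{1067}{O}$ ($C{\left(O \right)} = \left(-807\right) \frac{1}{1577} + \frac{1067}{O} = - \frac{807}{1577} + \frac{1067}{O}$)
$\frac{C{\left(-1674 \right)}}{6770036} = \frac{- \frac{807}{1577} + \frac{1067}{-1674}}{6770036} = \left(- \frac{807}{1577} + 1067 \left(- \frac{1}{1674}\right)\right) \frac{1}{6770036} = \left(- \frac{807}{1577} - \frac{1067}{1674}\right) \frac{1}{6770036} = \left(- \frac{3033577}{2639898}\right) \frac{1}{6770036} = - \frac{3033577}{17872204496328}$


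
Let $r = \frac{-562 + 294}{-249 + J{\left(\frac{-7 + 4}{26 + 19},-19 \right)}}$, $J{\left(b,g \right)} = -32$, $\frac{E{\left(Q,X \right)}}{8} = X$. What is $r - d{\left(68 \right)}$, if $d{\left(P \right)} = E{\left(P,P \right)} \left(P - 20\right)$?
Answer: $- \frac{7337204}{281} \approx -26111.0$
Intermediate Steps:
$E{\left(Q,X \right)} = 8 X$
$r = \frac{268}{281}$ ($r = \frac{-562 + 294}{-249 - 32} = - \frac{268}{-281} = \left(-268\right) \left(- \frac{1}{281}\right) = \frac{268}{281} \approx 0.95374$)
$d{\left(P \right)} = 8 P \left(-20 + P\right)$ ($d{\left(P \right)} = 8 P \left(P - 20\right) = 8 P \left(-20 + P\right)$)
$r - d{\left(68 \right)} = \frac{268}{281} - 8 \cdot 68 \left(-20 + 68\right) = \frac{268}{281} - 8 \cdot 68 \cdot 48 = \frac{268}{281} - 26112 = - \frac{7337204}{281}$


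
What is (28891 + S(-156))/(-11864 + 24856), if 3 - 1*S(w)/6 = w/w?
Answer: 4129/1856 ≈ 2.2247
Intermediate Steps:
S(w) = 12 (S(w) = 18 - 6*w/w = 18 - 6*1 = 18 - 6 = 12)
(28891 + S(-156))/(-11864 + 24856) = (28891 + 12)/(-11864 + 24856) = 28903/12992 = 28903*(1/12992) = 4129/1856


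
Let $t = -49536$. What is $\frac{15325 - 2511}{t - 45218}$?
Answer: $- \frac{6407}{47377} \approx -0.13523$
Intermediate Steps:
$\frac{15325 - 2511}{t - 45218} = \frac{15325 - 2511}{-49536 - 45218} = \frac{12814}{-94754} = 12814 \left(- \frac{1}{94754}\right) = - \frac{6407}{47377}$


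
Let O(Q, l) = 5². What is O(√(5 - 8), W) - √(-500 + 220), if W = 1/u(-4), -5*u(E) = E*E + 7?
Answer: 25 - 2*I*√70 ≈ 25.0 - 16.733*I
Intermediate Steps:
u(E) = -7/5 - E²/5 (u(E) = -(E*E + 7)/5 = -(E² + 7)/5 = -(7 + E²)/5 = -7/5 - E²/5)
W = -5/23 (W = 1/(-7/5 - ⅕*(-4)²) = 1/(-7/5 - ⅕*16) = 1/(-7/5 - 16/5) = 1/(-23/5) = -5/23 ≈ -0.21739)
O(Q, l) = 25
O(√(5 - 8), W) - √(-500 + 220) = 25 - √(-500 + 220) = 25 - √(-280) = 25 - 2*I*√70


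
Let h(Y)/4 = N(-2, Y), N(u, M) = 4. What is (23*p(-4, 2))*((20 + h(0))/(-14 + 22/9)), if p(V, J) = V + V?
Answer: 7452/13 ≈ 573.23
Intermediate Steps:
h(Y) = 16 (h(Y) = 4*4 = 16)
p(V, J) = 2*V
(23*p(-4, 2))*((20 + h(0))/(-14 + 22/9)) = (23*(2*(-4)))*((20 + 16)/(-14 + 22/9)) = (23*(-8))*(36/(-14 + 22*(⅑))) = -6624/(-14 + 22/9) = -6624/(-104/9) = -6624*(-9)/104 = -184*(-81/26) = 7452/13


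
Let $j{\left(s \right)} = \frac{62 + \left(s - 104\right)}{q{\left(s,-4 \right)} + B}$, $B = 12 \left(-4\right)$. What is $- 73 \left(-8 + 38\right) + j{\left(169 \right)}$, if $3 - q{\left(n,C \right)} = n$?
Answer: $- \frac{468787}{214} \approx -2190.6$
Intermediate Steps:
$q{\left(n,C \right)} = 3 - n$
$B = -48$
$j{\left(s \right)} = \frac{-42 + s}{-45 - s}$ ($j{\left(s \right)} = \frac{62 + \left(s - 104\right)}{\left(3 - s\right) - 48} = \frac{62 + \left(-104 + s\right)}{-45 - s} = \frac{-42 + s}{-45 - s}$)
$- 73 \left(-8 + 38\right) + j{\left(169 \right)} = - 73 \left(-8 + 38\right) + \frac{42 - 169}{45 + 169} = \left(-73\right) 30 + \frac{42 - 169}{214} = -2190 + \frac{1}{214} \left(-127\right) = -2190 - \frac{127}{214} = - \frac{468787}{214}$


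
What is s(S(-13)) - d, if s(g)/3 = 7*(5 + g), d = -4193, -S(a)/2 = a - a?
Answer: 4298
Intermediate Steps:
S(a) = 0 (S(a) = -2*(a - a) = -2*0 = 0)
s(g) = 105 + 21*g (s(g) = 3*(7*(5 + g)) = 3*(35 + 7*g) = 105 + 21*g)
s(S(-13)) - d = (105 + 21*0) - 1*(-4193) = (105 + 0) + 4193 = 105 + 4193 = 4298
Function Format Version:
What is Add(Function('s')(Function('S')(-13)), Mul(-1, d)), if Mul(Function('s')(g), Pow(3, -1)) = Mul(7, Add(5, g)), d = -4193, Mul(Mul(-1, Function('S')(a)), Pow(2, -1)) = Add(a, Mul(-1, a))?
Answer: 4298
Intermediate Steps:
Function('S')(a) = 0 (Function('S')(a) = Mul(-2, Add(a, Mul(-1, a))) = Mul(-2, 0) = 0)
Function('s')(g) = Add(105, Mul(21, g)) (Function('s')(g) = Mul(3, Mul(7, Add(5, g))) = Mul(3, Add(35, Mul(7, g))) = Add(105, Mul(21, g)))
Add(Function('s')(Function('S')(-13)), Mul(-1, d)) = Add(Add(105, Mul(21, 0)), Mul(-1, -4193)) = Add(Add(105, 0), 4193) = Add(105, 4193) = 4298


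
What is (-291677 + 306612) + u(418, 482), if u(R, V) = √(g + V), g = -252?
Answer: 14935 + √230 ≈ 14950.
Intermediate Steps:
u(R, V) = √(-252 + V)
(-291677 + 306612) + u(418, 482) = (-291677 + 306612) + √(-252 + 482) = 14935 + √230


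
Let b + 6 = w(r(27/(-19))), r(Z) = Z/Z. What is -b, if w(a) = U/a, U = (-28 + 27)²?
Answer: 5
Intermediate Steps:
U = 1 (U = (-1)² = 1)
r(Z) = 1
w(a) = 1/a
b = -5 (b = -6 + 1/1 = -6 + 1 = -5)
-b = -1*(-5) = 5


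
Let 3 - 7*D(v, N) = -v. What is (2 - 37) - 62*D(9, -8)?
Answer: -989/7 ≈ -141.29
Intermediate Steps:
D(v, N) = 3/7 + v/7 (D(v, N) = 3/7 - (-1)*v/7 = 3/7 + v/7)
(2 - 37) - 62*D(9, -8) = (2 - 37) - 62*(3/7 + (1/7)*9) = -35 - 62*(3/7 + 9/7) = -35 - 62*12/7 = -35 - 744/7 = -989/7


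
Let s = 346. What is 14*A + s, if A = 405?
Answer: 6016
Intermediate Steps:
14*A + s = 14*405 + 346 = 5670 + 346 = 6016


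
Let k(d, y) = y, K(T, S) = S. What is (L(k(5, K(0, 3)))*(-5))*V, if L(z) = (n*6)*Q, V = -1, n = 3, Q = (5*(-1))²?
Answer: 2250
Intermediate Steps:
Q = 25 (Q = (-5)² = 25)
L(z) = 450 (L(z) = (3*6)*25 = 18*25 = 450)
(L(k(5, K(0, 3)))*(-5))*V = (450*(-5))*(-1) = -2250*(-1) = 2250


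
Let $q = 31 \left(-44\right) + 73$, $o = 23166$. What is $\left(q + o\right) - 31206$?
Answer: $-9331$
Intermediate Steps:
$q = -1291$ ($q = -1364 + 73 = -1291$)
$\left(q + o\right) - 31206 = \left(-1291 + 23166\right) - 31206 = 21875 - 31206 = -9331$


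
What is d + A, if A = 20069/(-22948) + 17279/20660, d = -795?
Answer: -47116515331/59263210 ≈ -795.04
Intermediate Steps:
A = -2263381/59263210 (A = 20069*(-1/22948) + 17279*(1/20660) = -20069/22948 + 17279/20660 = -2263381/59263210 ≈ -0.038192)
d + A = -795 - 2263381/59263210 = -47116515331/59263210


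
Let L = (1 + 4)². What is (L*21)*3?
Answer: 1575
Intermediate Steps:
L = 25 (L = 5² = 25)
(L*21)*3 = (25*21)*3 = 525*3 = 1575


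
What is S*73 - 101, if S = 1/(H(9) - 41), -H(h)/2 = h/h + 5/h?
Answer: -40754/397 ≈ -102.65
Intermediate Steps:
H(h) = -2 - 10/h (H(h) = -2*(h/h + 5/h) = -2*(1 + 5/h) = -2 - 10/h)
S = -9/397 (S = 1/((-2 - 10/9) - 41) = 1/(-28/9 - 41) = 1/(-397/9) = -9/397 ≈ -0.022670)
S*73 - 101 = -9/397*73 - 101 = -657/397 - 101 = -40754/397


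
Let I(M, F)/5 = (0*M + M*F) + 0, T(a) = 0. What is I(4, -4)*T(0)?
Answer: 0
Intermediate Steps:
I(M, F) = 5*F*M (I(M, F) = 5*((0*M + M*F) + 0) = 5*((0 + F*M) + 0) = 5*(F*M + 0) = 5*(F*M) = 5*F*M)
I(4, -4)*T(0) = (5*(-4)*4)*0 = -80*0 = 0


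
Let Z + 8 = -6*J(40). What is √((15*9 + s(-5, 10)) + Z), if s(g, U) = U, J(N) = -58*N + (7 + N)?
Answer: 5*√551 ≈ 117.37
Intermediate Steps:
J(N) = 7 - 57*N
Z = 13630 (Z = -8 - 6*(7 - 57*40) = -8 - 6*(7 - 2280) = -8 - 6*(-2273) = -8 + 13638 = 13630)
√((15*9 + s(-5, 10)) + Z) = √((15*9 + 10) + 13630) = √((135 + 10) + 13630) = √(145 + 13630) = √13775 = 5*√551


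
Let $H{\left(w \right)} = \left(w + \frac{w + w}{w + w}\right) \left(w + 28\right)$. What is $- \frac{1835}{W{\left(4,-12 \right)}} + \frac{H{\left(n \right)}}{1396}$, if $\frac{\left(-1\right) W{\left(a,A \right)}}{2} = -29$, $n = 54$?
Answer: $- \frac{287510}{10121} \approx -28.407$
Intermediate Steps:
$W{\left(a,A \right)} = 58$ ($W{\left(a,A \right)} = \left(-2\right) \left(-29\right) = 58$)
$H{\left(w \right)} = \left(1 + w\right) \left(28 + w\right)$ ($H{\left(w \right)} = \left(w + \frac{2 w}{2 w}\right) \left(28 + w\right) = \left(w + 2 w \frac{1}{2 w}\right) \left(28 + w\right) = \left(w + 1\right) \left(28 + w\right) = \left(1 + w\right) \left(28 + w\right)$)
$- \frac{1835}{W{\left(4,-12 \right)}} + \frac{H{\left(n \right)}}{1396} = - \frac{1835}{58} + \frac{28 + 54^{2} + 29 \cdot 54}{1396} = \left(-1835\right) \frac{1}{58} + \left(28 + 2916 + 1566\right) \frac{1}{1396} = - \frac{1835}{58} + 4510 \cdot \frac{1}{1396} = - \frac{1835}{58} + \frac{2255}{698} = - \frac{287510}{10121}$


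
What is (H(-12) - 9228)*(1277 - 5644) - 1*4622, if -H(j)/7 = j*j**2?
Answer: -12529178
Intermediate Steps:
H(j) = -7*j**3 (H(j) = -7*j*j**2 = -7*j**3)
(H(-12) - 9228)*(1277 - 5644) - 1*4622 = (-7*(-12)**3 - 9228)*(1277 - 5644) - 1*4622 = (-7*(-1728) - 9228)*(-4367) - 4622 = (12096 - 9228)*(-4367) - 4622 = 2868*(-4367) - 4622 = -12524556 - 4622 = -12529178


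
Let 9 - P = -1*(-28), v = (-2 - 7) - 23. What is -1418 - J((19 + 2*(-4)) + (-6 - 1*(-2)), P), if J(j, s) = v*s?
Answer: -2026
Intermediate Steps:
v = -32 (v = -9 - 23 = -32)
P = -19 (P = 9 - (-1)*(-28) = 9 - 1*28 = 9 - 28 = -19)
J(j, s) = -32*s
-1418 - J((19 + 2*(-4)) + (-6 - 1*(-2)), P) = -1418 - (-32)*(-19) = -1418 - 1*608 = -1418 - 608 = -2026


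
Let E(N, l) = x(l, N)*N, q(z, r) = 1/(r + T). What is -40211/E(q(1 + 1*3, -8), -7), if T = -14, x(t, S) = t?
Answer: -884642/7 ≈ -1.2638e+5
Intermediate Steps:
q(z, r) = 1/(-14 + r) (q(z, r) = 1/(r - 14) = 1/(-14 + r))
E(N, l) = N*l (E(N, l) = l*N = N*l)
-40211/E(q(1 + 1*3, -8), -7) = -40211/(-7/(-14 - 8)) = -40211/(-7/(-22)) = -40211/((-1/22*(-7))) = -40211/7/22 = -40211*22/7 = -884642/7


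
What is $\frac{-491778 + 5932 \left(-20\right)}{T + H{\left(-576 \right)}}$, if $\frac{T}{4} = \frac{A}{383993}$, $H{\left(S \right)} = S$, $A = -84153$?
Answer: $\frac{117198119537}{110758290} \approx 1058.1$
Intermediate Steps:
$T = - \frac{336612}{383993}$ ($T = 4 \left(- \frac{84153}{383993}\right) = - \frac{336612}{383993} \approx -0.87661$)
$\frac{-491778 + 5932 \left(-20\right)}{T + H{\left(-576 \right)}} = \frac{-491778 + 5932 \left(-20\right)}{- \frac{336612}{383993} - 576} = \frac{-491778 - 118640}{- \frac{221516580}{383993}} = \left(-610418\right) \left(- \frac{383993}{221516580}\right) = \frac{117198119537}{110758290}$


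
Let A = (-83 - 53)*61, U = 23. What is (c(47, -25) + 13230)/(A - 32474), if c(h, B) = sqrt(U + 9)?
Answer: -49/151 - 2*sqrt(2)/20385 ≈ -0.32464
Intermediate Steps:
A = -8296 (A = -136*61 = -8296)
c(h, B) = 4*sqrt(2) (c(h, B) = sqrt(23 + 9) = sqrt(32) = 4*sqrt(2))
(c(47, -25) + 13230)/(A - 32474) = (4*sqrt(2) + 13230)/(-8296 - 32474) = (13230 + 4*sqrt(2))/(-40770) = (13230 + 4*sqrt(2))*(-1/40770) = -49/151 - 2*sqrt(2)/20385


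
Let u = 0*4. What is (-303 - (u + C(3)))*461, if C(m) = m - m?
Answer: -139683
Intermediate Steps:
u = 0
C(m) = 0
(-303 - (u + C(3)))*461 = (-303 - (0 + 0))*461 = (-303 - 1*0)*461 = (-303 + 0)*461 = -303*461 = -139683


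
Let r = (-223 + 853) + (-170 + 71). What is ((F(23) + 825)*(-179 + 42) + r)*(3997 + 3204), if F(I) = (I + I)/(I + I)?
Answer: -811055831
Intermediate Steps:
F(I) = 1 (F(I) = (2*I)/((2*I)) = (2*I)*(1/(2*I)) = 1)
r = 531 (r = 630 - 99 = 531)
((F(23) + 825)*(-179 + 42) + r)*(3997 + 3204) = ((1 + 825)*(-179 + 42) + 531)*(3997 + 3204) = (826*(-137) + 531)*7201 = (-113162 + 531)*7201 = -112631*7201 = -811055831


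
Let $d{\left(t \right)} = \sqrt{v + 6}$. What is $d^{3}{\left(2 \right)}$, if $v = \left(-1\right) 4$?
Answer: $2 \sqrt{2} \approx 2.8284$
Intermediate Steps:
$v = -4$
$d{\left(t \right)} = \sqrt{2}$ ($d{\left(t \right)} = \sqrt{-4 + 6} = \sqrt{2}$)
$d^{3}{\left(2 \right)} = \left(\sqrt{2}\right)^{3} = 2 \sqrt{2}$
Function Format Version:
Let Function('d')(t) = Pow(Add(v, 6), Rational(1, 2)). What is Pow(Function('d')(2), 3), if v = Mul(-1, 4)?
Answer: Mul(2, Pow(2, Rational(1, 2))) ≈ 2.8284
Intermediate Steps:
v = -4
Function('d')(t) = Pow(2, Rational(1, 2)) (Function('d')(t) = Pow(Add(-4, 6), Rational(1, 2)) = Pow(2, Rational(1, 2)))
Pow(Function('d')(2), 3) = Pow(Pow(2, Rational(1, 2)), 3) = Mul(2, Pow(2, Rational(1, 2)))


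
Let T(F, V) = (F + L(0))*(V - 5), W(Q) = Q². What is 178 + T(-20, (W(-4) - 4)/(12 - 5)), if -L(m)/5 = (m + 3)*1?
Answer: 293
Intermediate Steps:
L(m) = -15 - 5*m (L(m) = -5*(m + 3) = -5*(3 + m) = -15 - 5*m)
T(F, V) = (-15 + F)*(-5 + V) (T(F, V) = (F + (-15 - 5*0))*(V - 5) = (F + (-15 + 0))*(-5 + V) = (F - 15)*(-5 + V) = (-15 + F)*(-5 + V))
178 + T(-20, (W(-4) - 4)/(12 - 5)) = 178 + (75 - 15*((-4)² - 4)/(12 - 5) - 5*(-20) - 20*((-4)² - 4)/(12 - 5)) = 178 + (75 - 15*(16 - 4)/7 + 100 - 20*(16 - 4)/7) = 178 + (75 - 180/7 + 100 - 240/7) = 178 + 115 = 293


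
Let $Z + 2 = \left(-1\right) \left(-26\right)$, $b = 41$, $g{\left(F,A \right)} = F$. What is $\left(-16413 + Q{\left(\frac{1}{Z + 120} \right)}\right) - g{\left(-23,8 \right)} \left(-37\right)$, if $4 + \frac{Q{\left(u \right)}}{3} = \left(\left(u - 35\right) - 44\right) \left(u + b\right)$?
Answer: $- \frac{186581087}{6912} \approx -26994.0$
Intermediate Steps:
$Z = 24$ ($Z = -2 - -26 = -2 + 26 = 24$)
$Q{\left(u \right)} = -12 + 3 \left(-79 + u\right) \left(41 + u\right)$ ($Q{\left(u \right)} = -12 + 3 \left(\left(u - 35\right) - 44\right) \left(u + 41\right) = -12 + 3 \left(\left(-35 + u\right) - 44\right) \left(41 + u\right) = -12 + 3 \left(-79 + u\right) \left(41 + u\right)$)
$\left(-16413 + Q{\left(\frac{1}{Z + 120} \right)}\right) - g{\left(-23,8 \right)} \left(-37\right) = \left(-16413 - \left(9729 - \frac{3}{\left(24 + 120\right)^{2}} + \frac{114}{24 + 120}\right)\right) - \left(-23\right) \left(-37\right) = \left(-16413 - \left(9729 - \frac{1}{6912} + \frac{19}{24}\right)\right) - 851 = \left(-16413 - \left(\frac{233515}{24} - \frac{1}{6912}\right)\right) - 851 = \left(-16413 - \frac{67252319}{6912}\right) - 851 = - \frac{180698975}{6912} - 851 = - \frac{186581087}{6912}$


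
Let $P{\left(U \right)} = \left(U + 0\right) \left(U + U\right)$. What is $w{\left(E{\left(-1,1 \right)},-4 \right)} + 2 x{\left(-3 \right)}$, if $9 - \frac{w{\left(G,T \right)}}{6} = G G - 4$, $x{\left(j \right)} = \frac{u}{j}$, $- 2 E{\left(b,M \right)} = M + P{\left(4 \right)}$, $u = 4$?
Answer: $- \frac{9349}{6} \approx -1558.2$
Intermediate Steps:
$P{\left(U \right)} = 2 U^{2}$ ($P{\left(U \right)} = U 2 U = 2 U^{2}$)
$E{\left(b,M \right)} = -16 - \frac{M}{2}$ ($E{\left(b,M \right)} = - \frac{M + 2 \cdot 4^{2}}{2} = - \frac{M + 2 \cdot 16}{2} = - \frac{M + 32}{2} = - \frac{32 + M}{2} = -16 - \frac{M}{2}$)
$x{\left(j \right)} = \frac{4}{j}$
$w{\left(G,T \right)} = 78 - 6 G^{2}$ ($w{\left(G,T \right)} = 54 - 6 \left(G G - 4\right) = 54 - 6 \left(G^{2} - 4\right) = 54 - 6 \left(-4 + G^{2}\right) = 54 - \left(-24 + 6 G^{2}\right) = 78 - 6 G^{2}$)
$w{\left(E{\left(-1,1 \right)},-4 \right)} + 2 x{\left(-3 \right)} = \left(78 - 6 \left(-16 - \frac{1}{2}\right)^{2}\right) + 2 \frac{4}{-3} = \left(78 - 6 \left(-16 - \frac{1}{2}\right)^{2}\right) + 2 \cdot 4 \left(- \frac{1}{3}\right) = \left(78 - 6 \left(- \frac{33}{2}\right)^{2}\right) + 2 \left(- \frac{4}{3}\right) = \left(78 - \frac{3267}{2}\right) - \frac{8}{3} = - \frac{3111}{2} - \frac{8}{3} = - \frac{9349}{6}$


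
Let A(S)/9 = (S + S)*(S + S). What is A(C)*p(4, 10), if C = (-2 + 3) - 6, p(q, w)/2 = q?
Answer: 7200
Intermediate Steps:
p(q, w) = 2*q
C = -5 (C = 1 - 6 = -5)
A(S) = 36*S² (A(S) = 9*((S + S)*(S + S)) = 9*((2*S)*(2*S)) = 9*(4*S²) = 36*S²)
A(C)*p(4, 10) = (36*(-5)²)*(2*4) = (36*25)*8 = 900*8 = 7200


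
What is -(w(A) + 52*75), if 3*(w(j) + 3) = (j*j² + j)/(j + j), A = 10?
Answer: -23483/6 ≈ -3913.8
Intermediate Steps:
w(j) = -3 + (j + j³)/(6*j) (w(j) = -3 + ((j*j² + j)/(j + j))/3 = -3 + ((j³ + j)/((2*j)))/3 = -3 + ((j + j³)*(1/(2*j)))/3 = -3 + ((j + j³)/(2*j))/3 = -3 + (j + j³)/(6*j))
-(w(A) + 52*75) = -((-17/6 + (⅙)*10²) + 52*75) = -((-17/6 + (⅙)*100) + 3900) = -((-17/6 + 50/3) + 3900) = -(83/6 + 3900) = -1*23483/6 = -23483/6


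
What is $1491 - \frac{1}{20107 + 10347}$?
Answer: $\frac{45406913}{30454} \approx 1491.0$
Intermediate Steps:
$1491 - \frac{1}{20107 + 10347} = 1491 - \frac{1}{30454} = \frac{45406913}{30454}$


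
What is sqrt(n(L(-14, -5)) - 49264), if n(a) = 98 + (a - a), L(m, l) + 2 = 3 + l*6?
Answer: I*sqrt(49166) ≈ 221.73*I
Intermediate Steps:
L(m, l) = 1 + 6*l (L(m, l) = -2 + (3 + l*6) = -2 + (3 + 6*l) = 1 + 6*l)
n(a) = 98 (n(a) = 98 + 0 = 98)
sqrt(n(L(-14, -5)) - 49264) = sqrt(98 - 49264) = sqrt(-49166) = I*sqrt(49166)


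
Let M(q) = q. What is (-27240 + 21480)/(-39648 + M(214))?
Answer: 2880/19717 ≈ 0.14607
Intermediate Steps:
(-27240 + 21480)/(-39648 + M(214)) = (-27240 + 21480)/(-39648 + 214) = -5760/(-39434) = -5760*(-1/39434) = 2880/19717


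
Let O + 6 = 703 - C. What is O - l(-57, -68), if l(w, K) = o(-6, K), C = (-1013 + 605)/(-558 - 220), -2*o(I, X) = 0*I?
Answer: 270929/389 ≈ 696.48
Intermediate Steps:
o(I, X) = 0 (o(I, X) = -0*I = -1/2*0 = 0)
C = 204/389 (C = -408/(-778) = -408*(-1/778) = 204/389 ≈ 0.52442)
l(w, K) = 0
O = 270929/389 (O = -6 + (703 - 1*204/389) = -6 + (703 - 204/389) = -6 + 273263/389 = 270929/389 ≈ 696.48)
O - l(-57, -68) = 270929/389 - 1*0 = 270929/389 + 0 = 270929/389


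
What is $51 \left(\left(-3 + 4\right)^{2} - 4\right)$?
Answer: $-153$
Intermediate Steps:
$51 \left(\left(-3 + 4\right)^{2} - 4\right) = 51 \left(1^{2} - 4\right) = 51 \left(1 - 4\right) = 51 \left(-3\right) = -153$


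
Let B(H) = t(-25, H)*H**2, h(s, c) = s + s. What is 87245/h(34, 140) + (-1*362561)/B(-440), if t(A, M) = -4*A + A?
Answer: 316693186463/246840000 ≈ 1283.0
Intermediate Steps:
h(s, c) = 2*s
t(A, M) = -3*A
B(H) = 75*H**2 (B(H) = (-3*(-25))*H**2 = 75*H**2)
87245/h(34, 140) + (-1*362561)/B(-440) = 87245/((2*34)) + (-1*362561)/((75*(-440)**2)) = 87245/68 - 362561/(75*193600) = 87245*(1/68) - 362561/14520000 = 87245/68 - 362561*1/14520000 = 87245/68 - 362561/14520000 = 316693186463/246840000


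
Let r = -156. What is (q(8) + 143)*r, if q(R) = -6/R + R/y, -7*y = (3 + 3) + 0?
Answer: -20735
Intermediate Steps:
y = -6/7 (y = -((3 + 3) + 0)/7 = -(6 + 0)/7 = -1/7*6 = -6/7 ≈ -0.85714)
q(R) = -6/R - 7*R/6 (q(R) = -6/R + R/(-6/7) = -6/R + R*(-7/6) = -6/R - 7*R/6)
(q(8) + 143)*r = ((-6/8 - 7/6*8) + 143)*(-156) = ((-6*1/8 - 28/3) + 143)*(-156) = ((-3/4 - 28/3) + 143)*(-156) = (-121/12 + 143)*(-156) = (1595/12)*(-156) = -20735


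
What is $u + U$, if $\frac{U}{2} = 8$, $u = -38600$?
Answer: $-38584$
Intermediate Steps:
$U = 16$ ($U = 2 \cdot 8 = 16$)
$u + U = -38600 + 16 = -38584$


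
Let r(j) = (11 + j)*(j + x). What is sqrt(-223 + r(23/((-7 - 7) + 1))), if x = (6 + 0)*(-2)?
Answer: I*sqrt(59167)/13 ≈ 18.711*I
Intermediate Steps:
x = -12 (x = 6*(-2) = -12)
r(j) = (-12 + j)*(11 + j) (r(j) = (11 + j)*(j - 12) = (11 + j)*(-12 + j) = (-12 + j)*(11 + j))
sqrt(-223 + r(23/((-7 - 7) + 1))) = sqrt(-223 + (-132 + (23/((-7 - 7) + 1))**2 - 23/((-7 - 7) + 1))) = sqrt(-223 + (-132 + (23/(-14 + 1))**2 - 23/(-14 + 1))) = sqrt(-223 + (-132 + (23/(-13))**2 - 23/(-13))) = sqrt(-223 + (-132 + (23*(-1/13))**2 - 23*(-1)/13)) = sqrt(-223 + (-132 + (-23/13)**2 - 1*(-23/13))) = sqrt(-223 + (-132 + 529/169 + 23/13)) = sqrt(-223 - 21480/169) = sqrt(-59167/169) = I*sqrt(59167)/13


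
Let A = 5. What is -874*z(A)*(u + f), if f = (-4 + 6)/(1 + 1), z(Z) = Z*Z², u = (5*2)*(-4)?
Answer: 4260750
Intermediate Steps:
u = -40 (u = 10*(-4) = -40)
z(Z) = Z³
f = 1 (f = 2/2 = 2*(½) = 1)
-874*z(A)*(u + f) = -874*5³*(-40 + 1) = -109250*(-39) = -874*(-4875) = 4260750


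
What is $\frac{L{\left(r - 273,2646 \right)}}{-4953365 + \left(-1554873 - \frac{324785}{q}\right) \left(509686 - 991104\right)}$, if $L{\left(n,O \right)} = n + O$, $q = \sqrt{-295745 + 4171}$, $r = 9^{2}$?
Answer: $\frac{15752838072521056506}{4805058595298642431606153061} + \frac{11285321322030 i \sqrt{291574}}{4805058595298642431606153061} \approx 3.2784 \cdot 10^{-9} + 1.2682 \cdot 10^{-12} i$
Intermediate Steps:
$r = 81$
$q = i \sqrt{291574}$ ($q = \sqrt{-291574} = i \sqrt{291574} \approx 539.98 i$)
$L{\left(n,O \right)} = O + n$
$\frac{L{\left(r - 273,2646 \right)}}{-4953365 + \left(-1554873 - \frac{324785}{q}\right) \left(509686 - 991104\right)} = \frac{2646 + \left(81 - 273\right)}{-4953365 + \left(-1554873 - \frac{324785}{i \sqrt{291574}}\right) \left(509686 - 991104\right)} = \frac{2646 + \left(81 - 273\right)}{-4953365 + \left(-1554873 - 324785 \left(- \frac{i \sqrt{291574}}{291574}\right)\right) \left(-481418\right)} = \frac{2646 - 192}{-4953365 + \left(-1554873 + \frac{324785 i \sqrt{291574}}{291574}\right) \left(-481418\right)} = \frac{2454}{-4953365 + \left(748543849914 - \frac{78178672565 i \sqrt{291574}}{145787}\right)} = \frac{2454}{748538896549 - \frac{78178672565 i \sqrt{291574}}{145787}}$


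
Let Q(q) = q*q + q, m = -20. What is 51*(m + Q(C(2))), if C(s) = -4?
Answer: -408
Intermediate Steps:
Q(q) = q + q² (Q(q) = q² + q = q + q²)
51*(m + Q(C(2))) = 51*(-20 - 4*(1 - 4)) = 51*(-20 - 4*(-3)) = 51*(-20 + 12) = 51*(-8) = -408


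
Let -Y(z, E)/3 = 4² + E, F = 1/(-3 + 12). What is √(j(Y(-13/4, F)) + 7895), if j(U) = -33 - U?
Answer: √71193/3 ≈ 88.940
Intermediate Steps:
F = ⅑ (F = 1/9 = ⅑ ≈ 0.11111)
Y(z, E) = -48 - 3*E (Y(z, E) = -3*(4² + E) = -3*(16 + E) = -48 - 3*E)
√(j(Y(-13/4, F)) + 7895) = √((-33 - (-48 - 3*⅑)) + 7895) = √((-33 - (-48 - ⅓)) + 7895) = √((-33 - 1*(-145/3)) + 7895) = √((-33 + 145/3) + 7895) = √(46/3 + 7895) = √(23731/3) = √71193/3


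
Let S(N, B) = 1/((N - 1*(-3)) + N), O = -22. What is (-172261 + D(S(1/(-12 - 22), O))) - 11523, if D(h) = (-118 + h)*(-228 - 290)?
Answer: -3070903/25 ≈ -1.2284e+5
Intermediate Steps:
S(N, B) = 1/(3 + 2*N) (S(N, B) = 1/((N + 3) + N) = 1/((3 + N) + N) = 1/(3 + 2*N))
D(h) = 61124 - 518*h (D(h) = (-118 + h)*(-518) = 61124 - 518*h)
(-172261 + D(S(1/(-12 - 22), O))) - 11523 = (-172261 + (61124 - 518/(3 + 2/(-12 - 22)))) - 11523 = (-172261 + (61124 - 518/(3 + 2/(-34)))) - 11523 = (-172261 + (61124 - 518/(3 + 2*(-1/34)))) - 11523 = (-172261 + (61124 - 518/(3 - 1/17))) - 11523 = (-172261 + (61124 - 518/50/17)) - 11523 = (-172261 + (61124 - 518*17/50)) - 11523 = (-172261 + (61124 - 4403/25)) - 11523 = (-172261 + 1523697/25) - 11523 = -2782828/25 - 11523 = -3070903/25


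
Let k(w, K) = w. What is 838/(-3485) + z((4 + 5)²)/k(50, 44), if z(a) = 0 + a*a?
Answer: 4564637/34850 ≈ 130.98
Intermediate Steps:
z(a) = a² (z(a) = 0 + a² = a²)
838/(-3485) + z((4 + 5)²)/k(50, 44) = 838/(-3485) + ((4 + 5)²)²/50 = 838*(-1/3485) + (9²)²*(1/50) = -838/3485 + 81²*(1/50) = -838/3485 + 6561*(1/50) = -838/3485 + 6561/50 = 4564637/34850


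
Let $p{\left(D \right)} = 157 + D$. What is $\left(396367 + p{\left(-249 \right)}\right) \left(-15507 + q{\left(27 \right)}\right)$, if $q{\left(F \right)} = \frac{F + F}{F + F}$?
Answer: $-6144640150$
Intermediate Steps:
$q{\left(F \right)} = 1$ ($q{\left(F \right)} = \frac{2 F}{2 F} = 2 F \frac{1}{2 F} = 1$)
$\left(396367 + p{\left(-249 \right)}\right) \left(-15507 + q{\left(27 \right)}\right) = \left(396367 + \left(157 - 249\right)\right) \left(-15507 + 1\right) = \left(396367 - 92\right) \left(-15506\right) = 396275 \left(-15506\right) = -6144640150$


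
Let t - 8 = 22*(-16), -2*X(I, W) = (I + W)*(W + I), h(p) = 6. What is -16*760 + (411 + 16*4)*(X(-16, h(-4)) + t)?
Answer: -199310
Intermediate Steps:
X(I, W) = -(I + W)²/2 (X(I, W) = -(I + W)*(W + I)/2 = -(I + W)*(I + W)/2 = -(I + W)²/2)
t = -344 (t = 8 + 22*(-16) = 8 - 352 = -344)
-16*760 + (411 + 16*4)*(X(-16, h(-4)) + t) = -16*760 + (411 + 16*4)*(-(-16 + 6)²/2 - 344) = -12160 + (411 + 64)*(-½*(-10)² - 344) = -12160 + 475*(-½*100 - 344) = -12160 + 475*(-50 - 344) = -12160 + 475*(-394) = -12160 - 187150 = -199310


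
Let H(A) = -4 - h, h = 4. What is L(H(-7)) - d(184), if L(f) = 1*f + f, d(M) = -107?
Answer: 91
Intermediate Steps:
H(A) = -8 (H(A) = -4 - 1*4 = -4 - 4 = -8)
L(f) = 2*f (L(f) = f + f = 2*f)
L(H(-7)) - d(184) = 2*(-8) - 1*(-107) = -16 + 107 = 91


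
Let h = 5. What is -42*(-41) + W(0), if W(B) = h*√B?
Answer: 1722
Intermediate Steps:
W(B) = 5*√B
-42*(-41) + W(0) = -42*(-41) + 5*√0 = 1722 + 5*0 = 1722 + 0 = 1722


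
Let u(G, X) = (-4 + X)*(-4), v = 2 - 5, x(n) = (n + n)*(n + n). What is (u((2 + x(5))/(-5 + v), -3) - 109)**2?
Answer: 6561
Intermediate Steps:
x(n) = 4*n**2 (x(n) = (2*n)*(2*n) = 4*n**2)
v = -3
u(G, X) = 16 - 4*X
(u((2 + x(5))/(-5 + v), -3) - 109)**2 = ((16 - 4*(-3)) - 109)**2 = ((16 + 12) - 109)**2 = (28 - 109)**2 = (-81)**2 = 6561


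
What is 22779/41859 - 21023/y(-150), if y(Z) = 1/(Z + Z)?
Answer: 29333394431/4651 ≈ 6.3069e+6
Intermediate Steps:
y(Z) = 1/(2*Z)
22779/41859 - 21023/y(-150) = 22779/41859 - 21023/((½)/(-150)) = 22779*(1/41859) - 21023/((½)*(-1/150)) = 2531/4651 - 21023/(-1/300) = 2531/4651 - 21023*(-300) = 2531/4651 + 6306900 = 29333394431/4651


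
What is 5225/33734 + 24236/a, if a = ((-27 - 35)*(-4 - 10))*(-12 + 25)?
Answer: 219134031/95163614 ≈ 2.3027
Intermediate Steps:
a = 11284 (a = -62*(-14)*13 = 868*13 = 11284)
5225/33734 + 24236/a = 5225/33734 + 24236/11284 = 5225*(1/33734) + 24236*(1/11284) = 5225/33734 + 6059/2821 = 219134031/95163614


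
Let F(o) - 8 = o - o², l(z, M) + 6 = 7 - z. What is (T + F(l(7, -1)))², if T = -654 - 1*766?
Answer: 2114116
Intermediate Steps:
l(z, M) = 1 - z (l(z, M) = -6 + (7 - z) = 1 - z)
T = -1420 (T = -654 - 766 = -1420)
F(o) = 8 + o - o² (F(o) = 8 + (o - o²) = 8 + o - o²)
(T + F(l(7, -1)))² = (-1420 + (8 + (1 - 1*7) - (1 - 1*7)²))² = (-1420 + (8 + (1 - 7) - (1 - 7)²))² = (-1420 + (8 - 6 - 1*(-6)²))² = (-1420 + (8 - 6 - 1*36))² = (-1420 + (8 - 6 - 36))² = (-1420 - 34)² = (-1454)² = 2114116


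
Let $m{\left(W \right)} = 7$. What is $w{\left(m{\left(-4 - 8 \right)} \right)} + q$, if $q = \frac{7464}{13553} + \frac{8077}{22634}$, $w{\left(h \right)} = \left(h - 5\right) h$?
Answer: $\frac{4573028185}{306758602} \approx 14.908$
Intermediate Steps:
$w{\left(h \right)} = h \left(-5 + h\right)$ ($w{\left(h \right)} = \left(-5 + h\right) h = h \left(-5 + h\right)$)
$q = \frac{278407757}{306758602}$ ($q = 7464 \cdot \frac{1}{13553} + 8077 \cdot \frac{1}{22634} = \frac{7464}{13553} + \frac{8077}{22634} = \frac{278407757}{306758602} \approx 0.90758$)
$w{\left(m{\left(-4 - 8 \right)} \right)} + q = 7 \left(-5 + 7\right) + \frac{278407757}{306758602} = 7 \cdot 2 + \frac{278407757}{306758602} = 14 + \frac{278407757}{306758602} = \frac{4573028185}{306758602}$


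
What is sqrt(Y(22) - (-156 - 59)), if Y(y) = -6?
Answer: sqrt(209) ≈ 14.457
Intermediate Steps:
sqrt(Y(22) - (-156 - 59)) = sqrt(-6 - (-156 - 59)) = sqrt(-6 - 1*(-215)) = sqrt(-6 + 215) = sqrt(209)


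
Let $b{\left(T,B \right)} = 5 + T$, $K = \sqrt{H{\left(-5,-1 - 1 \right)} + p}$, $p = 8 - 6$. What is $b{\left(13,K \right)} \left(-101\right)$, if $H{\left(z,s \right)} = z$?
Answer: $-1818$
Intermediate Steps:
$p = 2$ ($p = 8 - 6 = 2$)
$K = i \sqrt{3}$ ($K = \sqrt{-5 + 2} = \sqrt{-3} = i \sqrt{3} \approx 1.732 i$)
$b{\left(13,K \right)} \left(-101\right) = \left(5 + 13\right) \left(-101\right) = 18 \left(-101\right) = -1818$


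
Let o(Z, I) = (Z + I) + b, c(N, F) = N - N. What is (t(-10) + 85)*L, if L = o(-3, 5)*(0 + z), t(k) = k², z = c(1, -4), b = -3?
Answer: 0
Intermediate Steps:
c(N, F) = 0
z = 0
o(Z, I) = -3 + I + Z (o(Z, I) = (Z + I) - 3 = (I + Z) - 3 = -3 + I + Z)
L = 0 (L = (-3 + 5 - 3)*(0 + 0) = -1*0 = 0)
(t(-10) + 85)*L = ((-10)² + 85)*0 = (100 + 85)*0 = 185*0 = 0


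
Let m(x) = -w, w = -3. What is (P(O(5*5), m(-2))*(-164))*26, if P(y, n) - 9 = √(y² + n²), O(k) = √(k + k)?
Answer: -38376 - 4264*√59 ≈ -71128.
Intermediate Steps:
m(x) = 3 (m(x) = -1*(-3) = 3)
O(k) = √2*√k (O(k) = √(2*k) = √2*√k)
P(y, n) = 9 + √(n² + y²) (P(y, n) = 9 + √(y² + n²) = 9 + √(n² + y²))
(P(O(5*5), m(-2))*(-164))*26 = ((9 + √(3² + (√2*√(5*5))²))*(-164))*26 = ((9 + √(9 + (√2*√25)²))*(-164))*26 = ((9 + √(9 + (√2*5)²))*(-164))*26 = ((9 + √(9 + (5*√2)²))*(-164))*26 = ((9 + √(9 + 50))*(-164))*26 = ((9 + √59)*(-164))*26 = (-1476 - 164*√59)*26 = -38376 - 4264*√59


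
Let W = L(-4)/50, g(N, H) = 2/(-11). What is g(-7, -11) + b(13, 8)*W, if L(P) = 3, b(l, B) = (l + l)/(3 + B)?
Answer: -1/25 ≈ -0.040000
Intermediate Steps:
b(l, B) = 2*l/(3 + B) (b(l, B) = (2*l)/(3 + B) = 2*l/(3 + B))
g(N, H) = -2/11 (g(N, H) = 2*(-1/11) = -2/11)
W = 3/50 ≈ 0.060000
g(-7, -11) + b(13, 8)*W = -2/11 + (2*13/(3 + 8))*(3/50) = -2/11 + (2*13/11)*(3/50) = -2/11 + (2*13*(1/11))*(3/50) = -2/11 + (26/11)*(3/50) = -2/11 + 39/275 = -1/25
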